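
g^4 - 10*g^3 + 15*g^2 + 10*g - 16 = (g - 8)*(g - 2)*(g - 1)*(g + 1)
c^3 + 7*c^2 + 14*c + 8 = (c + 1)*(c + 2)*(c + 4)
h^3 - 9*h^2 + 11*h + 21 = (h - 7)*(h - 3)*(h + 1)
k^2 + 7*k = k*(k + 7)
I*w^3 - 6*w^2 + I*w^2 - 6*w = w*(w + 6*I)*(I*w + I)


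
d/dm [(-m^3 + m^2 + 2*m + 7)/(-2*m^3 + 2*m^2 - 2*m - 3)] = (12*m^3 + 45*m^2 - 34*m + 8)/(4*m^6 - 8*m^5 + 12*m^4 + 4*m^3 - 8*m^2 + 12*m + 9)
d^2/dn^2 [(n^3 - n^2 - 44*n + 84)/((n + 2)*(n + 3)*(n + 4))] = 20*(-n^6 - 21*n^5 - 75*n^4 + 449*n^3 + 3582*n^2 + 8316*n + 6552)/(n^9 + 27*n^8 + 321*n^7 + 2205*n^6 + 9642*n^5 + 27828*n^4 + 53000*n^3 + 64224*n^2 + 44928*n + 13824)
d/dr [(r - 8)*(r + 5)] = 2*r - 3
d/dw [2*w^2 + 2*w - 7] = 4*w + 2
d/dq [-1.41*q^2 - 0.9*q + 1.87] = -2.82*q - 0.9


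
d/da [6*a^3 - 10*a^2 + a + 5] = 18*a^2 - 20*a + 1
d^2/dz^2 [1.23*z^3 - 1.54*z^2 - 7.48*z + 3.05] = 7.38*z - 3.08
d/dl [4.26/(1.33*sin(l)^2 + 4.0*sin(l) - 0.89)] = -(11.3316*sin(l) + 17.04)*cos(l)/(1.33*sin(l)^2 + 4.0*sin(l) - 0.89)^2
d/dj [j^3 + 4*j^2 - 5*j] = 3*j^2 + 8*j - 5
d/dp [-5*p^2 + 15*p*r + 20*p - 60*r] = -10*p + 15*r + 20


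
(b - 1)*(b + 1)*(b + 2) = b^3 + 2*b^2 - b - 2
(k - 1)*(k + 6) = k^2 + 5*k - 6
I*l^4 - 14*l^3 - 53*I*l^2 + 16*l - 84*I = (l + 2*I)*(l + 6*I)*(l + 7*I)*(I*l + 1)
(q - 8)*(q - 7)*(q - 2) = q^3 - 17*q^2 + 86*q - 112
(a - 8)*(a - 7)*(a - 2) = a^3 - 17*a^2 + 86*a - 112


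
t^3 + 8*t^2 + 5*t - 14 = (t - 1)*(t + 2)*(t + 7)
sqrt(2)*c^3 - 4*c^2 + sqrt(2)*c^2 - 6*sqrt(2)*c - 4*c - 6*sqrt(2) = (c - 3*sqrt(2))*(c + sqrt(2))*(sqrt(2)*c + sqrt(2))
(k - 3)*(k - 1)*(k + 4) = k^3 - 13*k + 12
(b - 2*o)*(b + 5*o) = b^2 + 3*b*o - 10*o^2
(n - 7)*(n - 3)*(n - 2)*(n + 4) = n^4 - 8*n^3 - 7*n^2 + 122*n - 168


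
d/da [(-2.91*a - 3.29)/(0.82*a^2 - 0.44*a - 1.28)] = (2.3862*a^2 + 5.3956*a + 2.2772)/(0.6724*a^4 - 0.7216*a^3 - 1.9056*a^2 + 1.1264*a + 1.6384)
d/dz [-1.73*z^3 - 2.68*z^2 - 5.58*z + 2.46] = -5.19*z^2 - 5.36*z - 5.58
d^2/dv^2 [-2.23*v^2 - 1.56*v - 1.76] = -4.46000000000000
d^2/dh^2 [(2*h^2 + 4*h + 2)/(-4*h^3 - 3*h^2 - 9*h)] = 4*(-16*h^6 - 96*h^5 - 60*h^4 - 15*h^3 - 135*h^2 - 81*h - 81)/(h^3*(64*h^6 + 144*h^5 + 540*h^4 + 675*h^3 + 1215*h^2 + 729*h + 729))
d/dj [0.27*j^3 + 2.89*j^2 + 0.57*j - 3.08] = 0.81*j^2 + 5.78*j + 0.57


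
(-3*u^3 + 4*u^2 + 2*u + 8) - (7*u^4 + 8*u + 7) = -7*u^4 - 3*u^3 + 4*u^2 - 6*u + 1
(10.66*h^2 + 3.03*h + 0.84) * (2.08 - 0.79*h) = -8.4214*h^3 + 19.7791*h^2 + 5.6388*h + 1.7472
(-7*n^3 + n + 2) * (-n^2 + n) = 7*n^5 - 7*n^4 - n^3 - n^2 + 2*n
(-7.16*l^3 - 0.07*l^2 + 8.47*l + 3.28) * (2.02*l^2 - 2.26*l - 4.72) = -14.4632*l^5 + 16.0402*l^4 + 51.0628*l^3 - 12.1862*l^2 - 47.3912*l - 15.4816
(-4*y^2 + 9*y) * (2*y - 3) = -8*y^3 + 30*y^2 - 27*y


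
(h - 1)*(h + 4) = h^2 + 3*h - 4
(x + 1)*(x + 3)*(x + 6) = x^3 + 10*x^2 + 27*x + 18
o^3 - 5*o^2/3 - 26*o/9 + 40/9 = (o - 2)*(o - 4/3)*(o + 5/3)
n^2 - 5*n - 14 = (n - 7)*(n + 2)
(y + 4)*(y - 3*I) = y^2 + 4*y - 3*I*y - 12*I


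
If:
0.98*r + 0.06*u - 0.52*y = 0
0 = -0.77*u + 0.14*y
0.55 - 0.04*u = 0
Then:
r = 39.29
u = 13.75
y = 75.62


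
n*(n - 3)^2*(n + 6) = n^4 - 27*n^2 + 54*n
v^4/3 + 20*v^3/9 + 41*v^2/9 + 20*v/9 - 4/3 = (v/3 + 1)*(v - 1/3)*(v + 2)^2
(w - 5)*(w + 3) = w^2 - 2*w - 15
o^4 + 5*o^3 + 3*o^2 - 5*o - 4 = (o - 1)*(o + 1)^2*(o + 4)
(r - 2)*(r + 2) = r^2 - 4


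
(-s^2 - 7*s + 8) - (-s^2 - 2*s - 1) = 9 - 5*s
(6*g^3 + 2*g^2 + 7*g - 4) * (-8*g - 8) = -48*g^4 - 64*g^3 - 72*g^2 - 24*g + 32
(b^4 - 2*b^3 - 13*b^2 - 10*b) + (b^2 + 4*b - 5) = b^4 - 2*b^3 - 12*b^2 - 6*b - 5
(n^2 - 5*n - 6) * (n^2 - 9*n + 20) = n^4 - 14*n^3 + 59*n^2 - 46*n - 120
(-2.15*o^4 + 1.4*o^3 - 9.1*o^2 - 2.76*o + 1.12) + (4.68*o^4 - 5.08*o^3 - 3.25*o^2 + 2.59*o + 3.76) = 2.53*o^4 - 3.68*o^3 - 12.35*o^2 - 0.17*o + 4.88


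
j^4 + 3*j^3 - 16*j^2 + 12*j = j*(j - 2)*(j - 1)*(j + 6)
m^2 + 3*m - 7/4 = (m - 1/2)*(m + 7/2)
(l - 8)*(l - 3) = l^2 - 11*l + 24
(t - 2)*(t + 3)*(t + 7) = t^3 + 8*t^2 + t - 42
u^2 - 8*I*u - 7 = (u - 7*I)*(u - I)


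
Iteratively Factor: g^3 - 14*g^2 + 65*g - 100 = (g - 5)*(g^2 - 9*g + 20) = (g - 5)*(g - 4)*(g - 5)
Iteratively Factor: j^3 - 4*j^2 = (j)*(j^2 - 4*j) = j*(j - 4)*(j)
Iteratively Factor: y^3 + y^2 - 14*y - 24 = (y + 2)*(y^2 - y - 12) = (y - 4)*(y + 2)*(y + 3)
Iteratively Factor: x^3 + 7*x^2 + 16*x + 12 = (x + 3)*(x^2 + 4*x + 4) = (x + 2)*(x + 3)*(x + 2)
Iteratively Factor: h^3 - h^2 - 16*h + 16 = (h - 1)*(h^2 - 16) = (h - 1)*(h + 4)*(h - 4)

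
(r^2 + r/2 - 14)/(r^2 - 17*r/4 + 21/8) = 4*(r + 4)/(4*r - 3)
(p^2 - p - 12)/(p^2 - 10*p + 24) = (p + 3)/(p - 6)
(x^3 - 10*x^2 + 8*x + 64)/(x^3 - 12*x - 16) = (x - 8)/(x + 2)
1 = 1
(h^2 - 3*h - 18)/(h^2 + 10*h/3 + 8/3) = 3*(h^2 - 3*h - 18)/(3*h^2 + 10*h + 8)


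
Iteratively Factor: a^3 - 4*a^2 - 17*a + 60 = (a + 4)*(a^2 - 8*a + 15) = (a - 5)*(a + 4)*(a - 3)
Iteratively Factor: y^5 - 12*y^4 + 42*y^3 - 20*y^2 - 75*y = (y + 1)*(y^4 - 13*y^3 + 55*y^2 - 75*y) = (y - 5)*(y + 1)*(y^3 - 8*y^2 + 15*y) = (y - 5)^2*(y + 1)*(y^2 - 3*y) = (y - 5)^2*(y - 3)*(y + 1)*(y)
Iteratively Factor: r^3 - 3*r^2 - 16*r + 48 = (r + 4)*(r^2 - 7*r + 12) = (r - 3)*(r + 4)*(r - 4)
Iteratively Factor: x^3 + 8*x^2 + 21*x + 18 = (x + 3)*(x^2 + 5*x + 6) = (x + 3)^2*(x + 2)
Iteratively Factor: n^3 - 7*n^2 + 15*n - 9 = (n - 1)*(n^2 - 6*n + 9) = (n - 3)*(n - 1)*(n - 3)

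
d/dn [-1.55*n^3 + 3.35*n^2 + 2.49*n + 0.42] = -4.65*n^2 + 6.7*n + 2.49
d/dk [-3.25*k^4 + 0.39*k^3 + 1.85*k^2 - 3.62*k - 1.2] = -13.0*k^3 + 1.17*k^2 + 3.7*k - 3.62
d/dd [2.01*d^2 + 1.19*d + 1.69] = 4.02*d + 1.19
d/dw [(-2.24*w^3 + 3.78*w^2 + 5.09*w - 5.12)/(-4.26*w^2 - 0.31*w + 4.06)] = (9.5424*w^4 + 1.3888*w^3 - 6.7716*w^2 - 12.9288*w + 19.0782)/(18.1476*w^4 + 2.6412*w^3 - 34.4951*w^2 - 2.5172*w + 16.4836)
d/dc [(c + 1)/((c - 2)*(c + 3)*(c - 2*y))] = (-(c - 2)*(c + 1)*(c + 3) - (c - 2)*(c + 1)*(c - 2*y) + (c - 2)*(c + 3)*(c - 2*y) - (c + 1)*(c + 3)*(c - 2*y))/((c - 2)^2*(c + 3)^2*(c - 2*y)^2)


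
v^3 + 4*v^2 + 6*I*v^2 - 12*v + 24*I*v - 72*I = (v - 2)*(v + 6)*(v + 6*I)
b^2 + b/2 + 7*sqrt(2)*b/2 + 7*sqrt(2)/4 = (b + 1/2)*(b + 7*sqrt(2)/2)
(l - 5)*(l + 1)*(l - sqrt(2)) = l^3 - 4*l^2 - sqrt(2)*l^2 - 5*l + 4*sqrt(2)*l + 5*sqrt(2)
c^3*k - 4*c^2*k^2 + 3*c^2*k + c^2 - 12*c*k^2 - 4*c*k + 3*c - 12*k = (c + 3)*(c - 4*k)*(c*k + 1)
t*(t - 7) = t^2 - 7*t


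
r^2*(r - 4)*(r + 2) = r^4 - 2*r^3 - 8*r^2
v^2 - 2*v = v*(v - 2)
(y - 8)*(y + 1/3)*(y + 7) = y^3 - 2*y^2/3 - 169*y/3 - 56/3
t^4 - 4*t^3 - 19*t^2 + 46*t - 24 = (t - 6)*(t - 1)^2*(t + 4)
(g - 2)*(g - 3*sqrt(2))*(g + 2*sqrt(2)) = g^3 - 2*g^2 - sqrt(2)*g^2 - 12*g + 2*sqrt(2)*g + 24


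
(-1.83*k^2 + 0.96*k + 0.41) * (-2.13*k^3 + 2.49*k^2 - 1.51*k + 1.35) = 3.8979*k^5 - 6.6015*k^4 + 4.2804*k^3 - 2.8992*k^2 + 0.6769*k + 0.5535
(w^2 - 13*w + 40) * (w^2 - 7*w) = w^4 - 20*w^3 + 131*w^2 - 280*w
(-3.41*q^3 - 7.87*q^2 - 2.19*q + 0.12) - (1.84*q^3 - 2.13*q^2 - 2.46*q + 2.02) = -5.25*q^3 - 5.74*q^2 + 0.27*q - 1.9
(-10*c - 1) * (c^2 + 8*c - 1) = -10*c^3 - 81*c^2 + 2*c + 1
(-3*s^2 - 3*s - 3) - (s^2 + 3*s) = -4*s^2 - 6*s - 3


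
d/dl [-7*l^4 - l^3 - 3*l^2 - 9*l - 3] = -28*l^3 - 3*l^2 - 6*l - 9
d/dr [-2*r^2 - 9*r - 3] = -4*r - 9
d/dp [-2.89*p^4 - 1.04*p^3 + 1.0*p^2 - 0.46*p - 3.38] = -11.56*p^3 - 3.12*p^2 + 2.0*p - 0.46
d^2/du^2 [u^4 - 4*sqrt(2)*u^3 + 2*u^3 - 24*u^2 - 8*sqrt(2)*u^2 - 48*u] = 12*u^2 - 24*sqrt(2)*u + 12*u - 48 - 16*sqrt(2)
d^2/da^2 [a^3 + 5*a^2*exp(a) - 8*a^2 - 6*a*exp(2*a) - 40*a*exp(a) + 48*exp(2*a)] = 5*a^2*exp(a) - 24*a*exp(2*a) - 20*a*exp(a) + 6*a + 168*exp(2*a) - 70*exp(a) - 16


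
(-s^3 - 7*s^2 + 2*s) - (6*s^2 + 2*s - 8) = -s^3 - 13*s^2 + 8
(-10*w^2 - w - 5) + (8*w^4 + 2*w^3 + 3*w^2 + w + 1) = 8*w^4 + 2*w^3 - 7*w^2 - 4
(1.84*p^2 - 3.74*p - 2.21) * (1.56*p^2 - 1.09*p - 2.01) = 2.8704*p^4 - 7.84*p^3 - 3.0694*p^2 + 9.9263*p + 4.4421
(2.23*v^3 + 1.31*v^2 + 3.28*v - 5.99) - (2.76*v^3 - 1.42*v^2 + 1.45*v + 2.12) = -0.53*v^3 + 2.73*v^2 + 1.83*v - 8.11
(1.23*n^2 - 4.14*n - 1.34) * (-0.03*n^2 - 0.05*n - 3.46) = -0.0369*n^4 + 0.0627*n^3 - 4.0086*n^2 + 14.3914*n + 4.6364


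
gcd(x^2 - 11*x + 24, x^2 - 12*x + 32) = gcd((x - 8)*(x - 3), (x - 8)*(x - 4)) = x - 8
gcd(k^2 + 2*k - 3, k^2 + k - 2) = k - 1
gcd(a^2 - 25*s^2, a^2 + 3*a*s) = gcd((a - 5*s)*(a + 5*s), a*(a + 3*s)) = 1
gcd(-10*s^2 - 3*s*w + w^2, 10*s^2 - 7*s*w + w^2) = 5*s - w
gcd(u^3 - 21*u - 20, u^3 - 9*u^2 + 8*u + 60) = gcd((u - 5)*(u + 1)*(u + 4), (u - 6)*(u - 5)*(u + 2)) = u - 5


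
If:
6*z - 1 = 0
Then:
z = 1/6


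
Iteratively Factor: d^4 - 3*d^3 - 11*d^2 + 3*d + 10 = (d - 5)*(d^3 + 2*d^2 - d - 2) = (d - 5)*(d + 1)*(d^2 + d - 2) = (d - 5)*(d - 1)*(d + 1)*(d + 2)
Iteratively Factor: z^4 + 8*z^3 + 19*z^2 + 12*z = (z)*(z^3 + 8*z^2 + 19*z + 12) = z*(z + 3)*(z^2 + 5*z + 4) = z*(z + 1)*(z + 3)*(z + 4)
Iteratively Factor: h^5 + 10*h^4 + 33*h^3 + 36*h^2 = (h + 3)*(h^4 + 7*h^3 + 12*h^2) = h*(h + 3)*(h^3 + 7*h^2 + 12*h) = h^2*(h + 3)*(h^2 + 7*h + 12) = h^2*(h + 3)*(h + 4)*(h + 3)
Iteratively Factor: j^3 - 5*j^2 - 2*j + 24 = (j - 3)*(j^2 - 2*j - 8) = (j - 3)*(j + 2)*(j - 4)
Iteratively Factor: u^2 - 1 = (u + 1)*(u - 1)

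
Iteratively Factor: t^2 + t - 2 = (t - 1)*(t + 2)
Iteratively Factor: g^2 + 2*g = (g + 2)*(g)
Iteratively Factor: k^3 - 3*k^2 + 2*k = (k - 1)*(k^2 - 2*k) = k*(k - 1)*(k - 2)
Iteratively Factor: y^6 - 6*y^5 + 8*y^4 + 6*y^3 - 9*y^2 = (y - 3)*(y^5 - 3*y^4 - y^3 + 3*y^2) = y*(y - 3)*(y^4 - 3*y^3 - y^2 + 3*y) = y*(y - 3)*(y + 1)*(y^3 - 4*y^2 + 3*y) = y*(y - 3)*(y - 1)*(y + 1)*(y^2 - 3*y) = y*(y - 3)^2*(y - 1)*(y + 1)*(y)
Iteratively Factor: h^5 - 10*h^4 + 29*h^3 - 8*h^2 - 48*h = (h - 4)*(h^4 - 6*h^3 + 5*h^2 + 12*h) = h*(h - 4)*(h^3 - 6*h^2 + 5*h + 12) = h*(h - 4)^2*(h^2 - 2*h - 3) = h*(h - 4)^2*(h + 1)*(h - 3)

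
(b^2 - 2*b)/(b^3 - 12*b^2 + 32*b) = (b - 2)/(b^2 - 12*b + 32)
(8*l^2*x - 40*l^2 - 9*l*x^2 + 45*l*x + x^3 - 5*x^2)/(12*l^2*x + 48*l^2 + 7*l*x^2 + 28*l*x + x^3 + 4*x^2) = (8*l^2*x - 40*l^2 - 9*l*x^2 + 45*l*x + x^3 - 5*x^2)/(12*l^2*x + 48*l^2 + 7*l*x^2 + 28*l*x + x^3 + 4*x^2)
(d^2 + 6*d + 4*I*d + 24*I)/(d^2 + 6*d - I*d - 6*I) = (d + 4*I)/(d - I)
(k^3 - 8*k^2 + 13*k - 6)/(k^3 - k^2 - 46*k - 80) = (-k^3 + 8*k^2 - 13*k + 6)/(-k^3 + k^2 + 46*k + 80)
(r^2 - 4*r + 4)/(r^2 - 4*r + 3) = (r^2 - 4*r + 4)/(r^2 - 4*r + 3)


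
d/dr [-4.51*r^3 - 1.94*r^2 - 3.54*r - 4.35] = -13.53*r^2 - 3.88*r - 3.54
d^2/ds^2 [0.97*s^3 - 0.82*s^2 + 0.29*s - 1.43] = 5.82*s - 1.64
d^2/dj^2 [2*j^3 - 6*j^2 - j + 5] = 12*j - 12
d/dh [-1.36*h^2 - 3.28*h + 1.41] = -2.72*h - 3.28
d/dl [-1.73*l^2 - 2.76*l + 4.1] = -3.46*l - 2.76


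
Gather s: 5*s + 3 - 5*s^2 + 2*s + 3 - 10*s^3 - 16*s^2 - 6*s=-10*s^3 - 21*s^2 + s + 6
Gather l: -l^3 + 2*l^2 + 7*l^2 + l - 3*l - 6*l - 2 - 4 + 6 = -l^3 + 9*l^2 - 8*l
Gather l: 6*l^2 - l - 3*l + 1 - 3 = 6*l^2 - 4*l - 2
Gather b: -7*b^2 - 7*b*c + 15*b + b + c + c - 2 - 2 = -7*b^2 + b*(16 - 7*c) + 2*c - 4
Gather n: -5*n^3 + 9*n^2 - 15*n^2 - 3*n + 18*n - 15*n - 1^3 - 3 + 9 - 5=-5*n^3 - 6*n^2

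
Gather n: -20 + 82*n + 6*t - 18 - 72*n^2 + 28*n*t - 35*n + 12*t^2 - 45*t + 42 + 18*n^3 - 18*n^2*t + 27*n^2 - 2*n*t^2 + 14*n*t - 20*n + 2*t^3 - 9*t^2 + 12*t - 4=18*n^3 + n^2*(-18*t - 45) + n*(-2*t^2 + 42*t + 27) + 2*t^3 + 3*t^2 - 27*t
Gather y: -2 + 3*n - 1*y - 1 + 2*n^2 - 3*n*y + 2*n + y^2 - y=2*n^2 + 5*n + y^2 + y*(-3*n - 2) - 3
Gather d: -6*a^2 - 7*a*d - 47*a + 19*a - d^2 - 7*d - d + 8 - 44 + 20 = -6*a^2 - 28*a - d^2 + d*(-7*a - 8) - 16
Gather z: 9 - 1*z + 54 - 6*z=63 - 7*z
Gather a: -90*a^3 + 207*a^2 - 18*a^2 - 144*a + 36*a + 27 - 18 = -90*a^3 + 189*a^2 - 108*a + 9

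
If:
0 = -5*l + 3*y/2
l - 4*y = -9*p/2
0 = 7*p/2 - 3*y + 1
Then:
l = 27/11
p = 74/11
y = 90/11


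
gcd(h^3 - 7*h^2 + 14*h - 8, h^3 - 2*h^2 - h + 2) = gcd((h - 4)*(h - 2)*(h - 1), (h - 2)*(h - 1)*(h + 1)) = h^2 - 3*h + 2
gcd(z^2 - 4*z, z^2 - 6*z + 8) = z - 4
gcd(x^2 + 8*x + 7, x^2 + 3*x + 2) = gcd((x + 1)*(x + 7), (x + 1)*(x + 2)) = x + 1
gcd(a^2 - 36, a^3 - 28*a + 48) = a + 6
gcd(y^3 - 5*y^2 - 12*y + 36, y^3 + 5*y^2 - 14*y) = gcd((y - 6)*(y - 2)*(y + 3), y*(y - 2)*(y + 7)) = y - 2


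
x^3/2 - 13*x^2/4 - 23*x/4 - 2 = (x/2 + 1/2)*(x - 8)*(x + 1/2)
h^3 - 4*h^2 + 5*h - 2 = (h - 2)*(h - 1)^2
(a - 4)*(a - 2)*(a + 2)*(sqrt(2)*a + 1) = sqrt(2)*a^4 - 4*sqrt(2)*a^3 + a^3 - 4*sqrt(2)*a^2 - 4*a^2 - 4*a + 16*sqrt(2)*a + 16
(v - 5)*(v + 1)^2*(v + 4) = v^4 + v^3 - 21*v^2 - 41*v - 20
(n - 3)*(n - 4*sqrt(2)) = n^2 - 4*sqrt(2)*n - 3*n + 12*sqrt(2)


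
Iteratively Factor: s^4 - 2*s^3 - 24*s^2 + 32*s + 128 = (s - 4)*(s^3 + 2*s^2 - 16*s - 32) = (s - 4)*(s + 2)*(s^2 - 16) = (s - 4)^2*(s + 2)*(s + 4)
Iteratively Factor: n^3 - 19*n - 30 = (n + 2)*(n^2 - 2*n - 15) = (n + 2)*(n + 3)*(n - 5)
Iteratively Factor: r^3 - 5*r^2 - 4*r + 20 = (r + 2)*(r^2 - 7*r + 10) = (r - 2)*(r + 2)*(r - 5)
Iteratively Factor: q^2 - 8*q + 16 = (q - 4)*(q - 4)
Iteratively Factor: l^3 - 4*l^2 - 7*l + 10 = (l - 1)*(l^2 - 3*l - 10) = (l - 1)*(l + 2)*(l - 5)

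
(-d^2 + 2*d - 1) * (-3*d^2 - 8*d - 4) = 3*d^4 + 2*d^3 - 9*d^2 + 4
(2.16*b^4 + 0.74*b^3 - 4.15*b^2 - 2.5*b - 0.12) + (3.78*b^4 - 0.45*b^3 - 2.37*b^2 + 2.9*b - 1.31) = 5.94*b^4 + 0.29*b^3 - 6.52*b^2 + 0.4*b - 1.43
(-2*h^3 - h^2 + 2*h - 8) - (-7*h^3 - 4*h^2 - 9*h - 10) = 5*h^3 + 3*h^2 + 11*h + 2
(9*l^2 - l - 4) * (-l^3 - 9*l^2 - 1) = -9*l^5 - 80*l^4 + 13*l^3 + 27*l^2 + l + 4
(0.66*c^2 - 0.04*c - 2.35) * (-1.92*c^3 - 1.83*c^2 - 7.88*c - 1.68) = -1.2672*c^5 - 1.131*c^4 - 0.6156*c^3 + 3.5069*c^2 + 18.5852*c + 3.948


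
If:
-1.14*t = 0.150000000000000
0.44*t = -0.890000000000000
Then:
No Solution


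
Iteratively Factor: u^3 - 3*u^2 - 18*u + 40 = (u + 4)*(u^2 - 7*u + 10) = (u - 2)*(u + 4)*(u - 5)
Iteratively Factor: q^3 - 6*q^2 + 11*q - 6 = (q - 3)*(q^2 - 3*q + 2) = (q - 3)*(q - 1)*(q - 2)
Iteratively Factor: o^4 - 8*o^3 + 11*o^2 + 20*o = (o - 4)*(o^3 - 4*o^2 - 5*o) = o*(o - 4)*(o^2 - 4*o - 5) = o*(o - 5)*(o - 4)*(o + 1)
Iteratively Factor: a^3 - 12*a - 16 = (a + 2)*(a^2 - 2*a - 8) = (a - 4)*(a + 2)*(a + 2)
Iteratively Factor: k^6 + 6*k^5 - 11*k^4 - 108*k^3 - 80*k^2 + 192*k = (k)*(k^5 + 6*k^4 - 11*k^3 - 108*k^2 - 80*k + 192) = k*(k + 4)*(k^4 + 2*k^3 - 19*k^2 - 32*k + 48) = k*(k - 1)*(k + 4)*(k^3 + 3*k^2 - 16*k - 48) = k*(k - 1)*(k + 4)^2*(k^2 - k - 12) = k*(k - 1)*(k + 3)*(k + 4)^2*(k - 4)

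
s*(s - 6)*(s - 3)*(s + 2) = s^4 - 7*s^3 + 36*s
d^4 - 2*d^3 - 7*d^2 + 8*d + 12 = (d - 3)*(d - 2)*(d + 1)*(d + 2)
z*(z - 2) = z^2 - 2*z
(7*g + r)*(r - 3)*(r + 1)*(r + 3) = 7*g*r^3 + 7*g*r^2 - 63*g*r - 63*g + r^4 + r^3 - 9*r^2 - 9*r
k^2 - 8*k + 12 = (k - 6)*(k - 2)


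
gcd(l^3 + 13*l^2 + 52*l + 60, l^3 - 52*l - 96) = l^2 + 8*l + 12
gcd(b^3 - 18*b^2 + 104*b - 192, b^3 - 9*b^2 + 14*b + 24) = b^2 - 10*b + 24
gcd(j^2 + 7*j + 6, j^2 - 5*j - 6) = j + 1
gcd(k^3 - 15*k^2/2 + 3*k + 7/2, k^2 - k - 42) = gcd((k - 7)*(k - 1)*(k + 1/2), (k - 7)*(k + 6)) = k - 7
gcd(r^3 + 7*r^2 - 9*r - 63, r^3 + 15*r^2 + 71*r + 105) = r^2 + 10*r + 21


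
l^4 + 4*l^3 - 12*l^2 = l^2*(l - 2)*(l + 6)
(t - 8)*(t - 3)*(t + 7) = t^3 - 4*t^2 - 53*t + 168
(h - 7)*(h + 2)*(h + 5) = h^3 - 39*h - 70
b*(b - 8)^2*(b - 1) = b^4 - 17*b^3 + 80*b^2 - 64*b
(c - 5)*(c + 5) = c^2 - 25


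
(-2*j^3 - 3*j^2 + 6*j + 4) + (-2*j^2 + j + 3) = -2*j^3 - 5*j^2 + 7*j + 7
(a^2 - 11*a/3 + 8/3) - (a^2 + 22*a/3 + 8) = -11*a - 16/3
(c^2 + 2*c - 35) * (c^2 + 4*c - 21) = c^4 + 6*c^3 - 48*c^2 - 182*c + 735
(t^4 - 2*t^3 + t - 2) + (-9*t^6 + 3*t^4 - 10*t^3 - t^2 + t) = -9*t^6 + 4*t^4 - 12*t^3 - t^2 + 2*t - 2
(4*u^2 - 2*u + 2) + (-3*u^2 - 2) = u^2 - 2*u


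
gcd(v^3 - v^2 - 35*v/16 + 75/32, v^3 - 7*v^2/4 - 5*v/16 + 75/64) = v^2 - 5*v/2 + 25/16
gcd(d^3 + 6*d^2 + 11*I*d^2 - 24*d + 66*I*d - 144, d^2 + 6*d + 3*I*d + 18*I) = d^2 + d*(6 + 3*I) + 18*I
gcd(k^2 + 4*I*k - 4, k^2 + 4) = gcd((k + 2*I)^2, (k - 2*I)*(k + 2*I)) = k + 2*I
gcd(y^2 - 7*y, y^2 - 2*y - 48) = 1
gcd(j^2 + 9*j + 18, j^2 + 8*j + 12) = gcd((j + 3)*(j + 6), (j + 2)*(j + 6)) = j + 6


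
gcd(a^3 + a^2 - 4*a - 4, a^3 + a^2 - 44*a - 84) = a + 2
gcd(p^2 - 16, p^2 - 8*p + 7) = 1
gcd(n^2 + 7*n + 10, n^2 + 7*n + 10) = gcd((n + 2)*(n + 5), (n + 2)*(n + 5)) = n^2 + 7*n + 10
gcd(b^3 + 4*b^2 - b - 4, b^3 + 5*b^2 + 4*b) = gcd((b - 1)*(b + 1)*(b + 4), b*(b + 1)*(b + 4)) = b^2 + 5*b + 4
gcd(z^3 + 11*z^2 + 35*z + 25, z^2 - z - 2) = z + 1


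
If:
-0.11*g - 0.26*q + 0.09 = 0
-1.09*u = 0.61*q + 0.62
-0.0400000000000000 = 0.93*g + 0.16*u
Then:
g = 0.08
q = 0.31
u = -0.74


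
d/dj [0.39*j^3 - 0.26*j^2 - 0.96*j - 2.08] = 1.17*j^2 - 0.52*j - 0.96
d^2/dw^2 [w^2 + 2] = 2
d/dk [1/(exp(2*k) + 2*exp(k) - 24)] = -2*(exp(k) + 1)*exp(k)/(exp(2*k) + 2*exp(k) - 24)^2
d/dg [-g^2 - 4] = -2*g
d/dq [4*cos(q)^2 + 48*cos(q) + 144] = -8*(cos(q) + 6)*sin(q)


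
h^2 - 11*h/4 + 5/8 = (h - 5/2)*(h - 1/4)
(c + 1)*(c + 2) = c^2 + 3*c + 2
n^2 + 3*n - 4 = (n - 1)*(n + 4)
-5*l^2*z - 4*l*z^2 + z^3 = z*(-5*l + z)*(l + z)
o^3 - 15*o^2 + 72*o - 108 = (o - 6)^2*(o - 3)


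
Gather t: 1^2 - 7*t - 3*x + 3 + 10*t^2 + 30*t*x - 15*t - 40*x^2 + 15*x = 10*t^2 + t*(30*x - 22) - 40*x^2 + 12*x + 4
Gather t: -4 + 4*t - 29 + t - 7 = 5*t - 40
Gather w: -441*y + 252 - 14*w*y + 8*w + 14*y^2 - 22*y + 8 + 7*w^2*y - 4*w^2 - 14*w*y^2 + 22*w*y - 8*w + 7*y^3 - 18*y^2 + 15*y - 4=w^2*(7*y - 4) + w*(-14*y^2 + 8*y) + 7*y^3 - 4*y^2 - 448*y + 256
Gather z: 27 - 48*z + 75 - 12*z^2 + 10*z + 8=-12*z^2 - 38*z + 110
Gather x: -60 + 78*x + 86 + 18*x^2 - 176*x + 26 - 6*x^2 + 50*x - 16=12*x^2 - 48*x + 36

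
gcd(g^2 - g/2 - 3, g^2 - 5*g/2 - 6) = g + 3/2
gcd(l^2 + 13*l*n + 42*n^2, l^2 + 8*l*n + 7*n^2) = l + 7*n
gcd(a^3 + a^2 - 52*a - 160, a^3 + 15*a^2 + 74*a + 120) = a^2 + 9*a + 20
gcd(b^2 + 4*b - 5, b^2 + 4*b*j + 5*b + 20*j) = b + 5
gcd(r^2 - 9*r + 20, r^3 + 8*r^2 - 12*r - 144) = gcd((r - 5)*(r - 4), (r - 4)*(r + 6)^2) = r - 4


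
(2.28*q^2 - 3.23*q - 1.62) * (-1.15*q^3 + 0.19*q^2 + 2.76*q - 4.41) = -2.622*q^5 + 4.1477*q^4 + 7.5421*q^3 - 19.2774*q^2 + 9.7731*q + 7.1442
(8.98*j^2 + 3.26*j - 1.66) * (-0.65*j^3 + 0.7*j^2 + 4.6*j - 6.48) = -5.837*j^5 + 4.167*j^4 + 44.669*j^3 - 44.3564*j^2 - 28.7608*j + 10.7568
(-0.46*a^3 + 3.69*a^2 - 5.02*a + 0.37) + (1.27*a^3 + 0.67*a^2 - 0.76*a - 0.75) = 0.81*a^3 + 4.36*a^2 - 5.78*a - 0.38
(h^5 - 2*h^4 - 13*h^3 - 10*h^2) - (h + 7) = h^5 - 2*h^4 - 13*h^3 - 10*h^2 - h - 7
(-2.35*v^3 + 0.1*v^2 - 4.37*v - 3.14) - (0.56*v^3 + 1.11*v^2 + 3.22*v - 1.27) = -2.91*v^3 - 1.01*v^2 - 7.59*v - 1.87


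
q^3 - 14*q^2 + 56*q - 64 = (q - 8)*(q - 4)*(q - 2)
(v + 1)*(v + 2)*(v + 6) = v^3 + 9*v^2 + 20*v + 12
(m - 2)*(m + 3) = m^2 + m - 6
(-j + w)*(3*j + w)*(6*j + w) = -18*j^3 + 9*j^2*w + 8*j*w^2 + w^3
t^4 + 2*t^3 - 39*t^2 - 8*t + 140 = (t - 5)*(t - 2)*(t + 2)*(t + 7)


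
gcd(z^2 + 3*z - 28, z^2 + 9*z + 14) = z + 7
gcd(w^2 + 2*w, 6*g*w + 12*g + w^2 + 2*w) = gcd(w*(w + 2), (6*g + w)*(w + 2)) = w + 2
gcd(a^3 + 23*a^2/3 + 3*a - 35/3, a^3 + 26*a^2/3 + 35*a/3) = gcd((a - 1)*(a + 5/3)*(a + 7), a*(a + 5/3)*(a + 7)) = a^2 + 26*a/3 + 35/3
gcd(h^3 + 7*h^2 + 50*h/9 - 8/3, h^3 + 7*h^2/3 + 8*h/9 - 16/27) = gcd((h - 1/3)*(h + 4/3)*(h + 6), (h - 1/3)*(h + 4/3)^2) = h^2 + h - 4/9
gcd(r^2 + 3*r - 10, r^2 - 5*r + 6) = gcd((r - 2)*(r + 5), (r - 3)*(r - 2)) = r - 2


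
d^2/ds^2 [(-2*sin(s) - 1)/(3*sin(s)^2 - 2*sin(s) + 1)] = 2*(81*sin(s)^5 + 24*sin(s)^4 - 29*sin(s)^2 - 163*sin(s)/4 + 135*sin(3*s)/4 - 9*sin(5*s)/2 - 5)/(3*sin(s)^2 - 2*sin(s) + 1)^3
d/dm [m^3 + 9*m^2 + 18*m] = 3*m^2 + 18*m + 18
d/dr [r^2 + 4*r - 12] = 2*r + 4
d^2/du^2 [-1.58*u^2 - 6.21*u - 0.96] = -3.16000000000000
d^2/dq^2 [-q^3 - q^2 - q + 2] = -6*q - 2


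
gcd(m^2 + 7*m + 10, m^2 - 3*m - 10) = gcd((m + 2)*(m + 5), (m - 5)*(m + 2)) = m + 2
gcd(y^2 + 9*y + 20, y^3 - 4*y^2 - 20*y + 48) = y + 4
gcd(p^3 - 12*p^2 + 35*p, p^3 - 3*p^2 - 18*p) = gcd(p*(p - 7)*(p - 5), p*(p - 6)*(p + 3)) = p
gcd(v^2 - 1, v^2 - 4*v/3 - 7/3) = v + 1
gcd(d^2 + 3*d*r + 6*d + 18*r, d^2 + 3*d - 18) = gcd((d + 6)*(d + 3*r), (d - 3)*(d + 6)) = d + 6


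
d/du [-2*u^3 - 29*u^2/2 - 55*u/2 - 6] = -6*u^2 - 29*u - 55/2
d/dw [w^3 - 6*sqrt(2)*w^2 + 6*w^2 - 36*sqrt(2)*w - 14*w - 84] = 3*w^2 - 12*sqrt(2)*w + 12*w - 36*sqrt(2) - 14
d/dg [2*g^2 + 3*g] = 4*g + 3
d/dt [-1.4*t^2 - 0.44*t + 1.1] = -2.8*t - 0.44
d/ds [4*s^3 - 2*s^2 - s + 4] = 12*s^2 - 4*s - 1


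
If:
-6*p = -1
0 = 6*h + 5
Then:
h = -5/6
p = 1/6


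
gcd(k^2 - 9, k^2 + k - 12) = k - 3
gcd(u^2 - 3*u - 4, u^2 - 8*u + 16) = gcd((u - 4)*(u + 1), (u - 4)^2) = u - 4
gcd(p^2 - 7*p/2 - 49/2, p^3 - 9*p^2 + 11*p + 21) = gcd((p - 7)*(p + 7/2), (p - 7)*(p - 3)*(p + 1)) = p - 7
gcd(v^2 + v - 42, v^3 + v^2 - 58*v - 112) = v + 7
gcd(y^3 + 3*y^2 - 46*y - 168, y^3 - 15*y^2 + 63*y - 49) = y - 7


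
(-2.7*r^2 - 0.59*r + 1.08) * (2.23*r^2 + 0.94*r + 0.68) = -6.021*r^4 - 3.8537*r^3 + 0.0178*r^2 + 0.614*r + 0.7344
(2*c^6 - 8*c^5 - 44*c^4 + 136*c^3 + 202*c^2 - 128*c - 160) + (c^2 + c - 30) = 2*c^6 - 8*c^5 - 44*c^4 + 136*c^3 + 203*c^2 - 127*c - 190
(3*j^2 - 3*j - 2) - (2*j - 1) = 3*j^2 - 5*j - 1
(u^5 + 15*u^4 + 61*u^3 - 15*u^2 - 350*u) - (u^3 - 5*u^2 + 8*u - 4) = u^5 + 15*u^4 + 60*u^3 - 10*u^2 - 358*u + 4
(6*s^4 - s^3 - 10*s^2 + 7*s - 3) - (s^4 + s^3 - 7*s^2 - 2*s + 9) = 5*s^4 - 2*s^3 - 3*s^2 + 9*s - 12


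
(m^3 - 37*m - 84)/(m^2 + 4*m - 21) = (m^3 - 37*m - 84)/(m^2 + 4*m - 21)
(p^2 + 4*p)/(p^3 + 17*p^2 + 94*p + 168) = p/(p^2 + 13*p + 42)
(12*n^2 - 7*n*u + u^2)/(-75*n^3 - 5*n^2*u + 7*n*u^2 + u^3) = (-4*n + u)/(25*n^2 + 10*n*u + u^2)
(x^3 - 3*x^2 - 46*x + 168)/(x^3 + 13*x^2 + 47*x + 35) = (x^2 - 10*x + 24)/(x^2 + 6*x + 5)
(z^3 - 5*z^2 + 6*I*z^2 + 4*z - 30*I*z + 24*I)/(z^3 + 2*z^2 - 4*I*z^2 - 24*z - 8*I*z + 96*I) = (z^2 + z*(-1 + 6*I) - 6*I)/(z^2 + z*(6 - 4*I) - 24*I)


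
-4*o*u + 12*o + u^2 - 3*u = (-4*o + u)*(u - 3)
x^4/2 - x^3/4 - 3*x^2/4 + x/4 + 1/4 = (x/2 + 1/2)*(x - 1)^2*(x + 1/2)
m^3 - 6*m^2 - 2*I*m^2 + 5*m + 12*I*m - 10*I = (m - 5)*(m - 1)*(m - 2*I)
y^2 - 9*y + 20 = (y - 5)*(y - 4)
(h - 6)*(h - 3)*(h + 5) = h^3 - 4*h^2 - 27*h + 90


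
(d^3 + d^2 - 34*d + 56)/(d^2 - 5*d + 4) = (d^2 + 5*d - 14)/(d - 1)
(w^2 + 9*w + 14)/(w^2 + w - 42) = (w + 2)/(w - 6)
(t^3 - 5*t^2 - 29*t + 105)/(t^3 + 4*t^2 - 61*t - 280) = (t^2 - 10*t + 21)/(t^2 - t - 56)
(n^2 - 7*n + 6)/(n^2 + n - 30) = (n^2 - 7*n + 6)/(n^2 + n - 30)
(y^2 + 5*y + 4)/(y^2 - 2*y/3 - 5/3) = 3*(y + 4)/(3*y - 5)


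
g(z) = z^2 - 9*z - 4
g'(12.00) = 15.00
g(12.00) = 32.00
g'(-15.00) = -39.00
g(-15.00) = 356.00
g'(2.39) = -4.22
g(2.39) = -19.80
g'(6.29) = 3.58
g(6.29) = -21.05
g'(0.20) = -8.60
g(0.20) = -5.76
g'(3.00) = -3.00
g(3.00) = -22.00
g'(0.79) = -7.42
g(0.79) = -10.49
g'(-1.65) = -12.30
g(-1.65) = 13.57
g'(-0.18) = -9.36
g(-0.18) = -2.35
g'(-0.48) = -9.96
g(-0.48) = 0.55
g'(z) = 2*z - 9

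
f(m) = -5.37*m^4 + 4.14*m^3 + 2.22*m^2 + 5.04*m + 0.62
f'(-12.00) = 38857.68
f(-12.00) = -118246.42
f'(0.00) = 5.04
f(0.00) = 0.62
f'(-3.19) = 814.54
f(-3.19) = -683.34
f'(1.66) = -51.62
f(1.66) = -6.73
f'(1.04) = -1.07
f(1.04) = 6.64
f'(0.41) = 7.47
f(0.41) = 3.19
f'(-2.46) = 389.05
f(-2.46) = -256.64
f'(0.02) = 5.13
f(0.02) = 0.72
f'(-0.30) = 5.41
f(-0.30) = -0.85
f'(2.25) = -166.76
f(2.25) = -67.27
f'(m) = -21.48*m^3 + 12.42*m^2 + 4.44*m + 5.04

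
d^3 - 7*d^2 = d^2*(d - 7)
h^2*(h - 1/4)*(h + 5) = h^4 + 19*h^3/4 - 5*h^2/4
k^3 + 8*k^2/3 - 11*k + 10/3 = (k - 2)*(k - 1/3)*(k + 5)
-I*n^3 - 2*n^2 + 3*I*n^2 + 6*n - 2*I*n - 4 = (n - 2)*(n - 2*I)*(-I*n + I)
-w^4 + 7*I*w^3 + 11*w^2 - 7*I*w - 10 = (w - 5*I)*(w - 2*I)*(-I*w - I)*(-I*w + I)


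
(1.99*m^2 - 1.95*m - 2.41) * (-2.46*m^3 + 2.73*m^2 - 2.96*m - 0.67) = -4.8954*m^5 + 10.2297*m^4 - 5.2853*m^3 - 2.1406*m^2 + 8.4401*m + 1.6147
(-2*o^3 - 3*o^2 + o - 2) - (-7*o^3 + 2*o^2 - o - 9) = 5*o^3 - 5*o^2 + 2*o + 7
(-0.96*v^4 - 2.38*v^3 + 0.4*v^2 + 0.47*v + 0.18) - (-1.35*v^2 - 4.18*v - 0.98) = -0.96*v^4 - 2.38*v^3 + 1.75*v^2 + 4.65*v + 1.16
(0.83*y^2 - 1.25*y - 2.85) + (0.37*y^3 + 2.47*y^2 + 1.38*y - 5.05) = 0.37*y^3 + 3.3*y^2 + 0.13*y - 7.9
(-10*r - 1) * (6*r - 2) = -60*r^2 + 14*r + 2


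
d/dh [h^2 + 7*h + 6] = 2*h + 7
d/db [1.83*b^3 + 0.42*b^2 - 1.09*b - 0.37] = 5.49*b^2 + 0.84*b - 1.09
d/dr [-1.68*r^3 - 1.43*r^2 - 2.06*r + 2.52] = -5.04*r^2 - 2.86*r - 2.06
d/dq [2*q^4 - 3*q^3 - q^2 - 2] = q*(8*q^2 - 9*q - 2)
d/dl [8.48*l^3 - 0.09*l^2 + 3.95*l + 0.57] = 25.44*l^2 - 0.18*l + 3.95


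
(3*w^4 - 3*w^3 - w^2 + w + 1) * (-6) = -18*w^4 + 18*w^3 + 6*w^2 - 6*w - 6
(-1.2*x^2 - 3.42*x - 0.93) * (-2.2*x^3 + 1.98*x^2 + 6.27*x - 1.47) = 2.64*x^5 + 5.148*x^4 - 12.2496*x^3 - 21.5208*x^2 - 0.8037*x + 1.3671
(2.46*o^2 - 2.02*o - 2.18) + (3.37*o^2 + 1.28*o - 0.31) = 5.83*o^2 - 0.74*o - 2.49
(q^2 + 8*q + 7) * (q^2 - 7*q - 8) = q^4 + q^3 - 57*q^2 - 113*q - 56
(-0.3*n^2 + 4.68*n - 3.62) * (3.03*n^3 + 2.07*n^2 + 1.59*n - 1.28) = -0.909*n^5 + 13.5594*n^4 - 1.758*n^3 + 0.331800000000001*n^2 - 11.7462*n + 4.6336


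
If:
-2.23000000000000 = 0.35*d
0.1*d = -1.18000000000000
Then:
No Solution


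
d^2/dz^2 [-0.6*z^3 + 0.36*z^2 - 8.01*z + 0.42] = 0.72 - 3.6*z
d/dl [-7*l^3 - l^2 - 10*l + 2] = -21*l^2 - 2*l - 10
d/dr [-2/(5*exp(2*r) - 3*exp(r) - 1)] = (20*exp(r) - 6)*exp(r)/(-5*exp(2*r) + 3*exp(r) + 1)^2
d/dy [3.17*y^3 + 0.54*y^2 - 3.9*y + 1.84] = 9.51*y^2 + 1.08*y - 3.9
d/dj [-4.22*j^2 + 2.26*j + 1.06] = 2.26 - 8.44*j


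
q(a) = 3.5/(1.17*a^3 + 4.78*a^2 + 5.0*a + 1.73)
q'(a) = 3.5*(-3.51*a^2 - 9.56*a - 5.0)/(1.17*a^3 + 4.78*a^2 + 5.0*a + 1.73)^2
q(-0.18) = 3.58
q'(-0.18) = -12.41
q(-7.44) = -0.01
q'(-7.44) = -0.01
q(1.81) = 0.10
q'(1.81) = -0.11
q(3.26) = 0.03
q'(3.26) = -0.02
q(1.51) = 0.14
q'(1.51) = -0.16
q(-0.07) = 2.49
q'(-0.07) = -7.73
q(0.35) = 0.85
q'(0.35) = -1.81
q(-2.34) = 2.89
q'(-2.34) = -4.40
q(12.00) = 0.00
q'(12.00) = -0.00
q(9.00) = 0.00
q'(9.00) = -0.00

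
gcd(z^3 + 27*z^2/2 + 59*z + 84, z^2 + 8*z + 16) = z + 4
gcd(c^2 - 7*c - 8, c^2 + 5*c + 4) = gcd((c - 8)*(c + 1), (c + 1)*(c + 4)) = c + 1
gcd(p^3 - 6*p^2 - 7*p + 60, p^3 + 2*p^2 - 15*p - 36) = p^2 - p - 12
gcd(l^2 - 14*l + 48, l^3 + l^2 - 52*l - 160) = l - 8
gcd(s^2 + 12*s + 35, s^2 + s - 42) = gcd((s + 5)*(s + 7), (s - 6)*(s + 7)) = s + 7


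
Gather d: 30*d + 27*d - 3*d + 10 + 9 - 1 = 54*d + 18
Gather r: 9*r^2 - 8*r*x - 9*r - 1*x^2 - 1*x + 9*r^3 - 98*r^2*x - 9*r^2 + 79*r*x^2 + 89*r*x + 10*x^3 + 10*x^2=9*r^3 - 98*r^2*x + r*(79*x^2 + 81*x - 9) + 10*x^3 + 9*x^2 - x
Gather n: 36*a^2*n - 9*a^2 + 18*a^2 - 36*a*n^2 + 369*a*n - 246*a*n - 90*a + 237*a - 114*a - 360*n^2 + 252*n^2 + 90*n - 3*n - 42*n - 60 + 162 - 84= 9*a^2 + 33*a + n^2*(-36*a - 108) + n*(36*a^2 + 123*a + 45) + 18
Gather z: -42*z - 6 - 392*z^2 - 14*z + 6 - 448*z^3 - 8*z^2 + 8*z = -448*z^3 - 400*z^2 - 48*z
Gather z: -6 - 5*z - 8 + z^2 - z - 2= z^2 - 6*z - 16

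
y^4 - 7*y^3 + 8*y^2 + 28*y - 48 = (y - 4)*(y - 3)*(y - 2)*(y + 2)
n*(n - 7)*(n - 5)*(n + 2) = n^4 - 10*n^3 + 11*n^2 + 70*n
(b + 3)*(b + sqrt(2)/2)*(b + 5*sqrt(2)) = b^3 + 3*b^2 + 11*sqrt(2)*b^2/2 + 5*b + 33*sqrt(2)*b/2 + 15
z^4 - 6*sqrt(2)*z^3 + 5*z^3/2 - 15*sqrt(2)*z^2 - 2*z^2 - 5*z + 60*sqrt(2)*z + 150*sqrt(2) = (z + 5/2)*(z - 5*sqrt(2))*(z - 3*sqrt(2))*(z + 2*sqrt(2))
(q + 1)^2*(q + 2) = q^3 + 4*q^2 + 5*q + 2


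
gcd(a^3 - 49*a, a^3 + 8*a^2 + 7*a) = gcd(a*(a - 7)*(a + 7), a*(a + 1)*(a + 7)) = a^2 + 7*a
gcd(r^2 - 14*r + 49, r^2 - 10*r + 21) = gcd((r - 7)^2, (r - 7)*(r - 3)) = r - 7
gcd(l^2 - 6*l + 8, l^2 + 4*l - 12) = l - 2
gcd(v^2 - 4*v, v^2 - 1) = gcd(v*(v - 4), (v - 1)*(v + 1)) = 1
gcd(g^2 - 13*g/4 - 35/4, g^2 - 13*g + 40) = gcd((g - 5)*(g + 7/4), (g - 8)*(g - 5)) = g - 5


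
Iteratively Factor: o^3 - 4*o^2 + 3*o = (o)*(o^2 - 4*o + 3) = o*(o - 1)*(o - 3)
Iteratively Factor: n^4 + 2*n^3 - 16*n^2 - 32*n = (n + 4)*(n^3 - 2*n^2 - 8*n) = (n - 4)*(n + 4)*(n^2 + 2*n) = n*(n - 4)*(n + 4)*(n + 2)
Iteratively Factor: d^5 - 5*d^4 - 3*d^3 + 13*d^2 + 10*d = (d + 1)*(d^4 - 6*d^3 + 3*d^2 + 10*d) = (d - 2)*(d + 1)*(d^3 - 4*d^2 - 5*d) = (d - 5)*(d - 2)*(d + 1)*(d^2 + d) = d*(d - 5)*(d - 2)*(d + 1)*(d + 1)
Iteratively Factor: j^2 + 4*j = (j)*(j + 4)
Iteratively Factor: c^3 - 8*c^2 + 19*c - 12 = (c - 4)*(c^2 - 4*c + 3) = (c - 4)*(c - 3)*(c - 1)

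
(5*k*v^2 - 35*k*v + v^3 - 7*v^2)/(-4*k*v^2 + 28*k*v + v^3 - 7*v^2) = (5*k + v)/(-4*k + v)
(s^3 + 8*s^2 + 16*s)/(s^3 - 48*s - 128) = s/(s - 8)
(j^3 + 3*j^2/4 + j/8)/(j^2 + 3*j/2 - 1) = j*(8*j^2 + 6*j + 1)/(4*(2*j^2 + 3*j - 2))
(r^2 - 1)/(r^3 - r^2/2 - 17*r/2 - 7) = 2*(r - 1)/(2*r^2 - 3*r - 14)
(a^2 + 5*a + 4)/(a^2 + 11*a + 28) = (a + 1)/(a + 7)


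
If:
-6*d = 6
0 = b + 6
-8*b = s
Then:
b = -6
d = -1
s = 48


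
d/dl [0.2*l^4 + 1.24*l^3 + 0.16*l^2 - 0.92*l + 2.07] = 0.8*l^3 + 3.72*l^2 + 0.32*l - 0.92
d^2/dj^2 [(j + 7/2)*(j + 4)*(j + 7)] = 6*j + 29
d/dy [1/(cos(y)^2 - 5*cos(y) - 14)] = (2*cos(y) - 5)*sin(y)/(sin(y)^2 + 5*cos(y) + 13)^2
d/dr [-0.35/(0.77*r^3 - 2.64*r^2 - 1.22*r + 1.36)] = (0.8085*r^2 - 1.848*r - 0.427)/(0.77*r^3 - 2.64*r^2 - 1.22*r + 1.36)^2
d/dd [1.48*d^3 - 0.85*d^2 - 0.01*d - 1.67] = 4.44*d^2 - 1.7*d - 0.01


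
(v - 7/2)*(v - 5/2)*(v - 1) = v^3 - 7*v^2 + 59*v/4 - 35/4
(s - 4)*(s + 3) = s^2 - s - 12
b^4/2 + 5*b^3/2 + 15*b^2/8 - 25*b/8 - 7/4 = (b/2 + 1)*(b - 1)*(b + 1/2)*(b + 7/2)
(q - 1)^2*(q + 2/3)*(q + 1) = q^4 - q^3/3 - 5*q^2/3 + q/3 + 2/3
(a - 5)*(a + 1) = a^2 - 4*a - 5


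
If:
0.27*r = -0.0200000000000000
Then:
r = -0.07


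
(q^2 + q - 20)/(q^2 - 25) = (q - 4)/(q - 5)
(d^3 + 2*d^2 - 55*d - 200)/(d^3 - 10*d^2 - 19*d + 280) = (d + 5)/(d - 7)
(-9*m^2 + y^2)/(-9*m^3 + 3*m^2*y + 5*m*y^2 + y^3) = (-3*m + y)/(-3*m^2 + 2*m*y + y^2)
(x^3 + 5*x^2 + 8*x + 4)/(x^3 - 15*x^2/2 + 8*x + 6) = 2*(x^3 + 5*x^2 + 8*x + 4)/(2*x^3 - 15*x^2 + 16*x + 12)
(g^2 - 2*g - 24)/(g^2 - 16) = (g - 6)/(g - 4)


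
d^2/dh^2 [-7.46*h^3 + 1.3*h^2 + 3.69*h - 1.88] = 2.6 - 44.76*h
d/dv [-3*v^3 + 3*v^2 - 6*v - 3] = -9*v^2 + 6*v - 6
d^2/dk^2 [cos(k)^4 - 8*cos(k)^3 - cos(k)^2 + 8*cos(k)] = -16*sin(k)^4 + 16*sin(k)^2 - 2*cos(k) + 18*cos(3*k) - 2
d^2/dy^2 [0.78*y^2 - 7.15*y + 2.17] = 1.56000000000000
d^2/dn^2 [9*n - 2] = 0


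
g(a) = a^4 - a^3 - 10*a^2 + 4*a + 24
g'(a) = 4*a^3 - 3*a^2 - 20*a + 4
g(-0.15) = 23.18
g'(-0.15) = 6.92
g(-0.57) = 18.76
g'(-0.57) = 13.68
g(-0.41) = 20.78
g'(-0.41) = 11.42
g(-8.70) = 5619.78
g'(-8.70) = -2683.08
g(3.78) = 46.38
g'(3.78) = 101.58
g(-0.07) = 23.67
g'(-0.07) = 5.38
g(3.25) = 8.61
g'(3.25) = 44.62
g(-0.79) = 15.48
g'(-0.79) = 15.96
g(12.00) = 17640.00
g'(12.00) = 6244.00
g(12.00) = 17640.00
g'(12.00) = 6244.00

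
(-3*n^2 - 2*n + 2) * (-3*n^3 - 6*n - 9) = 9*n^5 + 6*n^4 + 12*n^3 + 39*n^2 + 6*n - 18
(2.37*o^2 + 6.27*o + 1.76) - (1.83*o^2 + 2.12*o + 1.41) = 0.54*o^2 + 4.15*o + 0.35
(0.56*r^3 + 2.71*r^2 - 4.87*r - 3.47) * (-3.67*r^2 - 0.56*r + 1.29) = -2.0552*r^5 - 10.2593*r^4 + 17.0777*r^3 + 18.958*r^2 - 4.3391*r - 4.4763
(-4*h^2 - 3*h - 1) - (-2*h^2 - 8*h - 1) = -2*h^2 + 5*h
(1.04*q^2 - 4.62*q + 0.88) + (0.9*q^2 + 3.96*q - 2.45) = 1.94*q^2 - 0.66*q - 1.57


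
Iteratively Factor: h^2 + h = (h + 1)*(h)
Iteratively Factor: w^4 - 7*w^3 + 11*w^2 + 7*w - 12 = (w + 1)*(w^3 - 8*w^2 + 19*w - 12) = (w - 1)*(w + 1)*(w^2 - 7*w + 12) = (w - 4)*(w - 1)*(w + 1)*(w - 3)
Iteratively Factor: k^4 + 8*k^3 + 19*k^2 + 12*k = (k)*(k^3 + 8*k^2 + 19*k + 12) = k*(k + 1)*(k^2 + 7*k + 12) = k*(k + 1)*(k + 3)*(k + 4)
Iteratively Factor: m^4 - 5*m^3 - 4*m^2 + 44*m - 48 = (m - 4)*(m^3 - m^2 - 8*m + 12) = (m - 4)*(m + 3)*(m^2 - 4*m + 4) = (m - 4)*(m - 2)*(m + 3)*(m - 2)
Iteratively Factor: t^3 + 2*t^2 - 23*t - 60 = (t + 4)*(t^2 - 2*t - 15) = (t - 5)*(t + 4)*(t + 3)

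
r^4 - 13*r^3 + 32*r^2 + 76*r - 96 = (r - 8)*(r - 6)*(r - 1)*(r + 2)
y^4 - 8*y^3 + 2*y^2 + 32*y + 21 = (y - 7)*(y - 3)*(y + 1)^2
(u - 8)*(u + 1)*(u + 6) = u^3 - u^2 - 50*u - 48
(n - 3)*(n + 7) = n^2 + 4*n - 21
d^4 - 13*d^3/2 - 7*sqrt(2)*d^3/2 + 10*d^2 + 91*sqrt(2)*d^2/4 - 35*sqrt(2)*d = d*(d - 4)*(d - 5/2)*(d - 7*sqrt(2)/2)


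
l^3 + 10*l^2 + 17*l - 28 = (l - 1)*(l + 4)*(l + 7)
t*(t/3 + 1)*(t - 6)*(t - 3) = t^4/3 - 2*t^3 - 3*t^2 + 18*t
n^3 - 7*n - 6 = (n - 3)*(n + 1)*(n + 2)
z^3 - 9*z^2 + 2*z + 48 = (z - 8)*(z - 3)*(z + 2)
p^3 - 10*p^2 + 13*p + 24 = (p - 8)*(p - 3)*(p + 1)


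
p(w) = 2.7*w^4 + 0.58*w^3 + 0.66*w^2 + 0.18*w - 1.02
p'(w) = 10.8*w^3 + 1.74*w^2 + 1.32*w + 0.18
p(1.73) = 28.45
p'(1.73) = 63.59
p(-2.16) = 54.60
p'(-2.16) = -103.39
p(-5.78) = 2921.52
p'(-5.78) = -2034.80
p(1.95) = 45.18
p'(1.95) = 89.45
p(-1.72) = 21.30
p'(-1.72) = -51.90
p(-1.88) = 30.85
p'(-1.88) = -67.91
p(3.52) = 447.60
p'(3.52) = 497.42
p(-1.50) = 11.91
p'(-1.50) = -34.34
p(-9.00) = 17342.70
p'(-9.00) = -7743.96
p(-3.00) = 207.42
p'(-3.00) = -279.72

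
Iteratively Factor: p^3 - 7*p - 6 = (p + 1)*(p^2 - p - 6) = (p - 3)*(p + 1)*(p + 2)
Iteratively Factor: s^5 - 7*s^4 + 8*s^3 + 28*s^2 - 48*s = (s - 4)*(s^4 - 3*s^3 - 4*s^2 + 12*s) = (s - 4)*(s - 2)*(s^3 - s^2 - 6*s) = (s - 4)*(s - 2)*(s + 2)*(s^2 - 3*s) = (s - 4)*(s - 3)*(s - 2)*(s + 2)*(s)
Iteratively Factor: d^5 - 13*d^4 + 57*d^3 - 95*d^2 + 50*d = (d - 1)*(d^4 - 12*d^3 + 45*d^2 - 50*d) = d*(d - 1)*(d^3 - 12*d^2 + 45*d - 50) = d*(d - 5)*(d - 1)*(d^2 - 7*d + 10) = d*(d - 5)^2*(d - 1)*(d - 2)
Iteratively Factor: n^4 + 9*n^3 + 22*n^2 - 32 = (n + 4)*(n^3 + 5*n^2 + 2*n - 8) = (n - 1)*(n + 4)*(n^2 + 6*n + 8) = (n - 1)*(n + 2)*(n + 4)*(n + 4)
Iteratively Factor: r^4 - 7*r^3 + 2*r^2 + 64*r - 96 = (r - 4)*(r^3 - 3*r^2 - 10*r + 24) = (r - 4)*(r - 2)*(r^2 - r - 12) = (r - 4)*(r - 2)*(r + 3)*(r - 4)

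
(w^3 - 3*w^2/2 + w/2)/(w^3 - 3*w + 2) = w*(2*w - 1)/(2*(w^2 + w - 2))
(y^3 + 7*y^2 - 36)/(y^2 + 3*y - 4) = (y^3 + 7*y^2 - 36)/(y^2 + 3*y - 4)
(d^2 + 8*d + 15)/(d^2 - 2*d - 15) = (d + 5)/(d - 5)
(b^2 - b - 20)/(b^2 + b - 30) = (b + 4)/(b + 6)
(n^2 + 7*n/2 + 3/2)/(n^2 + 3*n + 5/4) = 2*(n + 3)/(2*n + 5)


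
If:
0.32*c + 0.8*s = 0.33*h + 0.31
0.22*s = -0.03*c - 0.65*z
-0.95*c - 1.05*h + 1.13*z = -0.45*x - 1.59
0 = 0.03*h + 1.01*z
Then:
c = 1.4698275862069 - 41.4698275862069*z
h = -33.6666666666667*z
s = 2.70043103448276*z - 0.200431034482759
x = -168.61408045977*z - 0.43036398467433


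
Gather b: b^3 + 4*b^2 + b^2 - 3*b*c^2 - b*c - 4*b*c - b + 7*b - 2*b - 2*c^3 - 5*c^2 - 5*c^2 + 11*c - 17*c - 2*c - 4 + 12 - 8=b^3 + 5*b^2 + b*(-3*c^2 - 5*c + 4) - 2*c^3 - 10*c^2 - 8*c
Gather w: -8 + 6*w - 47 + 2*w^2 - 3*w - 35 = 2*w^2 + 3*w - 90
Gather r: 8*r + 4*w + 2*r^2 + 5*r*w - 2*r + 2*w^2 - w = 2*r^2 + r*(5*w + 6) + 2*w^2 + 3*w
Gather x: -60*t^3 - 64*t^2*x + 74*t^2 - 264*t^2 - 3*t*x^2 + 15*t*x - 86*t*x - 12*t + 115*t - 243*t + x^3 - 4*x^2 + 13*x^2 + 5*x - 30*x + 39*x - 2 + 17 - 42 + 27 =-60*t^3 - 190*t^2 - 140*t + x^3 + x^2*(9 - 3*t) + x*(-64*t^2 - 71*t + 14)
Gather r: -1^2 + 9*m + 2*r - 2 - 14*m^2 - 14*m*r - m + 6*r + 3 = -14*m^2 + 8*m + r*(8 - 14*m)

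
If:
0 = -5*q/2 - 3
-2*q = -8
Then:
No Solution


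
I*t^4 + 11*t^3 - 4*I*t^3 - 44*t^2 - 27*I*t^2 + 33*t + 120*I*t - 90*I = (t - 3)*(t - 6*I)*(t - 5*I)*(I*t - I)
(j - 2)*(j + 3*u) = j^2 + 3*j*u - 2*j - 6*u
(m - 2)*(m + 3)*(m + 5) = m^3 + 6*m^2 - m - 30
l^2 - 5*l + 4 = (l - 4)*(l - 1)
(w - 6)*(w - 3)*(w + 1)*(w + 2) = w^4 - 6*w^3 - 7*w^2 + 36*w + 36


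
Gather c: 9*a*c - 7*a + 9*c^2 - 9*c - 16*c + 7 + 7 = -7*a + 9*c^2 + c*(9*a - 25) + 14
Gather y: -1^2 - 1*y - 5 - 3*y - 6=-4*y - 12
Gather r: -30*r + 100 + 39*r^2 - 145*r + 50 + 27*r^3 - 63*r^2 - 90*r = 27*r^3 - 24*r^2 - 265*r + 150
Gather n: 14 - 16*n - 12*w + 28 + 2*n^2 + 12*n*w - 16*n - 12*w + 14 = 2*n^2 + n*(12*w - 32) - 24*w + 56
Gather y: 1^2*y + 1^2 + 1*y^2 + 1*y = y^2 + 2*y + 1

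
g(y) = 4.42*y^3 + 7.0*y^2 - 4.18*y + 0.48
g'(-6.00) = 389.18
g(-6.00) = -677.16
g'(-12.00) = 1737.26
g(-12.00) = -6579.12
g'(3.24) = 180.38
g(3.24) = 210.75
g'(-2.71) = 55.26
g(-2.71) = -24.75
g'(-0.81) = -6.82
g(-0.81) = 6.11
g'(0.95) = 21.09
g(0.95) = 6.62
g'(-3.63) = 119.73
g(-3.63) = -103.53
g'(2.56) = 118.56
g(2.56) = 109.81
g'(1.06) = 25.56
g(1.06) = 9.18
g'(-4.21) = 171.90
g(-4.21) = -187.67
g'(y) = 13.26*y^2 + 14.0*y - 4.18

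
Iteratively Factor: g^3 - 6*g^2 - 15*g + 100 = (g + 4)*(g^2 - 10*g + 25) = (g - 5)*(g + 4)*(g - 5)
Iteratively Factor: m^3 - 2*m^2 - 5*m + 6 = (m - 3)*(m^2 + m - 2) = (m - 3)*(m + 2)*(m - 1)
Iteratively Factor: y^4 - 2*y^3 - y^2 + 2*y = (y - 2)*(y^3 - y) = (y - 2)*(y + 1)*(y^2 - y) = y*(y - 2)*(y + 1)*(y - 1)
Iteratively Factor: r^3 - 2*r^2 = (r - 2)*(r^2) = r*(r - 2)*(r)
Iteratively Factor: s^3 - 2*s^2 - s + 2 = (s + 1)*(s^2 - 3*s + 2) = (s - 1)*(s + 1)*(s - 2)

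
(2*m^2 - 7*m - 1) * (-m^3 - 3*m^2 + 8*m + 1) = -2*m^5 + m^4 + 38*m^3 - 51*m^2 - 15*m - 1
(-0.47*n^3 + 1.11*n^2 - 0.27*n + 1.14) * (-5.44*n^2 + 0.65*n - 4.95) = 2.5568*n^5 - 6.3439*n^4 + 4.5168*n^3 - 11.8716*n^2 + 2.0775*n - 5.643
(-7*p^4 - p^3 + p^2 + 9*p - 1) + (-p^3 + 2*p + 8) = -7*p^4 - 2*p^3 + p^2 + 11*p + 7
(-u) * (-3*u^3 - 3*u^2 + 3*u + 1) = 3*u^4 + 3*u^3 - 3*u^2 - u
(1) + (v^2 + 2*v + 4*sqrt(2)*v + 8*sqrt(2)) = v^2 + 2*v + 4*sqrt(2)*v + 1 + 8*sqrt(2)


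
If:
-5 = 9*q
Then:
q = -5/9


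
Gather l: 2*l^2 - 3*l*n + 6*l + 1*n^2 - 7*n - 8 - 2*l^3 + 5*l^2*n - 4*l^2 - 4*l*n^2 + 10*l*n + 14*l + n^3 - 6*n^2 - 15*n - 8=-2*l^3 + l^2*(5*n - 2) + l*(-4*n^2 + 7*n + 20) + n^3 - 5*n^2 - 22*n - 16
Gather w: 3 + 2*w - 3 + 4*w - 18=6*w - 18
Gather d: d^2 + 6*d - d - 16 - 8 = d^2 + 5*d - 24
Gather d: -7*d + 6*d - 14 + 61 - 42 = 5 - d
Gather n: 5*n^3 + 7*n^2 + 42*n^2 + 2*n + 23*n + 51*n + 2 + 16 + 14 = 5*n^3 + 49*n^2 + 76*n + 32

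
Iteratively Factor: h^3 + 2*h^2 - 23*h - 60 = (h - 5)*(h^2 + 7*h + 12) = (h - 5)*(h + 4)*(h + 3)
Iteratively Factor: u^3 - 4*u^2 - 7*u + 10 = (u + 2)*(u^2 - 6*u + 5) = (u - 5)*(u + 2)*(u - 1)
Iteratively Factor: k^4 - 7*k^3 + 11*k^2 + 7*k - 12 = (k + 1)*(k^3 - 8*k^2 + 19*k - 12) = (k - 3)*(k + 1)*(k^2 - 5*k + 4) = (k - 3)*(k - 1)*(k + 1)*(k - 4)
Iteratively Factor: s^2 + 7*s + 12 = (s + 4)*(s + 3)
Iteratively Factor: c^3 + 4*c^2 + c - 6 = (c - 1)*(c^2 + 5*c + 6) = (c - 1)*(c + 3)*(c + 2)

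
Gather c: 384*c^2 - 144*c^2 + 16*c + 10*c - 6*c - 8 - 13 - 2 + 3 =240*c^2 + 20*c - 20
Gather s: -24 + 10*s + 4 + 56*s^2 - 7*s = 56*s^2 + 3*s - 20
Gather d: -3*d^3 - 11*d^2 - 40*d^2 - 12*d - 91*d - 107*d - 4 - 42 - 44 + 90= -3*d^3 - 51*d^2 - 210*d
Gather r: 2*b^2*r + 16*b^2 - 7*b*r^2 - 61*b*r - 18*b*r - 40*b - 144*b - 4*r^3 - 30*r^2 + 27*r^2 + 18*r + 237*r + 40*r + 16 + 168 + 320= 16*b^2 - 184*b - 4*r^3 + r^2*(-7*b - 3) + r*(2*b^2 - 79*b + 295) + 504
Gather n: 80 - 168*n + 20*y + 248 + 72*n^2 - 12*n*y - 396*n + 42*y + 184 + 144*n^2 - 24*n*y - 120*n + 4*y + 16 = 216*n^2 + n*(-36*y - 684) + 66*y + 528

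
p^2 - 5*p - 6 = (p - 6)*(p + 1)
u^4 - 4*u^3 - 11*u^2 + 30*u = u*(u - 5)*(u - 2)*(u + 3)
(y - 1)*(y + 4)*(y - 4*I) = y^3 + 3*y^2 - 4*I*y^2 - 4*y - 12*I*y + 16*I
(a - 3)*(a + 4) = a^2 + a - 12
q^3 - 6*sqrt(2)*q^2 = q^2*(q - 6*sqrt(2))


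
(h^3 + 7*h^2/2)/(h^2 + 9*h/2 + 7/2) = h^2/(h + 1)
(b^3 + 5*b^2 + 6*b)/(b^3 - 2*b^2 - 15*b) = (b + 2)/(b - 5)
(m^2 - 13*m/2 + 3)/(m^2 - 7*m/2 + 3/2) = (m - 6)/(m - 3)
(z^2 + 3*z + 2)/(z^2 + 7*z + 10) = (z + 1)/(z + 5)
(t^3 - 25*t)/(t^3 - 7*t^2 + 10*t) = (t + 5)/(t - 2)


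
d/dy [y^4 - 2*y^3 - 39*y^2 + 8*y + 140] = 4*y^3 - 6*y^2 - 78*y + 8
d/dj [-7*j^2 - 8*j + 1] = -14*j - 8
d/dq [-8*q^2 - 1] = -16*q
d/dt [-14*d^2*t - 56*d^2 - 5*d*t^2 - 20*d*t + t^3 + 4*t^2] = -14*d^2 - 10*d*t - 20*d + 3*t^2 + 8*t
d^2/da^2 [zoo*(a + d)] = 0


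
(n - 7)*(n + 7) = n^2 - 49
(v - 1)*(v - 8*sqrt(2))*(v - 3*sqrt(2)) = v^3 - 11*sqrt(2)*v^2 - v^2 + 11*sqrt(2)*v + 48*v - 48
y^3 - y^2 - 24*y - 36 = (y - 6)*(y + 2)*(y + 3)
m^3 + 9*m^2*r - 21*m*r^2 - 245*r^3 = (m - 5*r)*(m + 7*r)^2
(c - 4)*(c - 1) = c^2 - 5*c + 4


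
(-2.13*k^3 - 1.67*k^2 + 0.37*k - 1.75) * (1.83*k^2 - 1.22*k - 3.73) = -3.8979*k^5 - 0.4575*k^4 + 10.6594*k^3 + 2.5752*k^2 + 0.7549*k + 6.5275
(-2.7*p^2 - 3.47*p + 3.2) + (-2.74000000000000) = -2.7*p^2 - 3.47*p + 0.46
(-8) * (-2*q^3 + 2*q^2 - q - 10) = 16*q^3 - 16*q^2 + 8*q + 80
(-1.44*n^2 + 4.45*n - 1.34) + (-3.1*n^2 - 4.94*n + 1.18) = -4.54*n^2 - 0.49*n - 0.16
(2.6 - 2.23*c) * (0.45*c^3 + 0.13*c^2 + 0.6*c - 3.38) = -1.0035*c^4 + 0.8801*c^3 - 1.0*c^2 + 9.0974*c - 8.788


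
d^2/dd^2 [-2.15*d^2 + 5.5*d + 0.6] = -4.30000000000000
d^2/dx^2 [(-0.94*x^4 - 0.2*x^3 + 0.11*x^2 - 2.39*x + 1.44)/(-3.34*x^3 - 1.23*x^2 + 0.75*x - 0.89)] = (5.6843418860808e-14*x^8 + 2.8421709430404e-14*x^7 + 3.45614*x^6 + 141.00894*x^5 - 133.298112*x^4 - 81.324592*x^3 - 67.826034*x^2 + 18.906186*x + 4.549124)/(37.259704*x^9 + 41.164164*x^8 - 9.940842*x^7 + 13.159419*x^6 + 24.170013*x^5 - 7.261632*x^4 + 2.588817*x^3 + 4.424724*x^2 - 1.782225*x + 0.704969)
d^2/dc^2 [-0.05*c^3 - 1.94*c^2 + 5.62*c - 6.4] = -0.3*c - 3.88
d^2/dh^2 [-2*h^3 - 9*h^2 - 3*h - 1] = -12*h - 18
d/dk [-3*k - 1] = -3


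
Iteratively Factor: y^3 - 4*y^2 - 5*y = (y + 1)*(y^2 - 5*y) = y*(y + 1)*(y - 5)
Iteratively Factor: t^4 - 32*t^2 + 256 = (t + 4)*(t^3 - 4*t^2 - 16*t + 64) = (t - 4)*(t + 4)*(t^2 - 16) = (t - 4)^2*(t + 4)*(t + 4)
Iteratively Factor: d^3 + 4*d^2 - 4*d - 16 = (d - 2)*(d^2 + 6*d + 8) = (d - 2)*(d + 2)*(d + 4)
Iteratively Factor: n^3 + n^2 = (n)*(n^2 + n) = n^2*(n + 1)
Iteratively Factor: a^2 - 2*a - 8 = (a - 4)*(a + 2)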